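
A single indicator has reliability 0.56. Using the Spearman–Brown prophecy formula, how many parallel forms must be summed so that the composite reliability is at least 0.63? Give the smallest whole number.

k ≥ ρ*(1−ρ₁)/(ρ₁(1−ρ*)) = 0.63·0.44 / (0.56·0.37) = 1.338.
Smallest integer k = 2.

2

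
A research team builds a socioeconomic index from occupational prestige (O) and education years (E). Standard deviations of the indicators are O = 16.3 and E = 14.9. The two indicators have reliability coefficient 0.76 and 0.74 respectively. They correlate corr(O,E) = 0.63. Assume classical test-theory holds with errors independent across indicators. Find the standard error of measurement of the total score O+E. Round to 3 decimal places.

11.022

Var(total) = 487.7 + 306.016 = 793.716.
True-score variance = 366.212 + 306.016 = 672.228, so reliability = 0.8469.
Error variance = 793.716 − 672.228 = 121.488; SEM = √121.488 = 11.022.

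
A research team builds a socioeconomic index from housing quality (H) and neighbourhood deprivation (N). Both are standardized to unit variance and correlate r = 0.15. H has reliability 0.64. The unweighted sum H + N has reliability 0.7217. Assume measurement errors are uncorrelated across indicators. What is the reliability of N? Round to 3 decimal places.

0.720

Var(H+N) = 2 + 2·0.15 = 2.300.
True-score variance = ρ_H + ρ_N + 2·0.15, so 0.7217 = (0.64 + ρ_N + 0.30) / 2.300.
ρ_N = 0.7217·2.300 − 0.64 − 0.30 = 0.720.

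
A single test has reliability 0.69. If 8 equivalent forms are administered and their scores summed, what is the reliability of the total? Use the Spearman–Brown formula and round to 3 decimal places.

0.947

ρ_k = kρ / (1 + (k−1)ρ) = 8·0.69 / (1 + 7·0.69) = 5.520 / 5.830 = 0.947.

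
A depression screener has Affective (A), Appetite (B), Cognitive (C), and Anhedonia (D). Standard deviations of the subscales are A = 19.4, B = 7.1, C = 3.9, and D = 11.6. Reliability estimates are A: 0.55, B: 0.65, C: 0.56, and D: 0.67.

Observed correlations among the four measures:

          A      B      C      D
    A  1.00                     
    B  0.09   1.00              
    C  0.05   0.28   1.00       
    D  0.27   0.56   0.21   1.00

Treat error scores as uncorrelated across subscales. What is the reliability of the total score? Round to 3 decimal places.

Var(A+B+C+D) = 19.4² + 7.1² + 3.9² + 11.6² + 2·[19.4·7.1·0.09 + 19.4·3.9·0.05 + 19.4·11.6·0.27 + 7.1·3.9·0.28 + 7.1·11.6·0.56 + 3.9·11.6·0.21] = 576.54 + 280.631 = 857.171.
Because errors are independent across components, Cov(Tᵢ,Tⱼ) = Cov(Xᵢ,Xⱼ); the off-diagonal part of the true-score variance is the same as above.
True-score variance = [19.4²·0.55 + 7.1²·0.65 + 3.9²·0.56 + 11.6²·0.67] + 280.631 = 338.437 + 280.631 = 619.069.
Reliability = 619.069 / 857.171 = 0.722.

0.722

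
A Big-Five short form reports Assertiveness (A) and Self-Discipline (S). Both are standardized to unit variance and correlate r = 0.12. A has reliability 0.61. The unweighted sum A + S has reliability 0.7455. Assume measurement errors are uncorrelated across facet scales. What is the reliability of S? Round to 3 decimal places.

Var(A+S) = 2 + 2·0.12 = 2.240.
True-score variance = ρ_A + ρ_S + 2·0.12, so 0.7455 = (0.61 + ρ_S + 0.24) / 2.240.
ρ_S = 0.7455·2.240 − 0.61 − 0.24 = 0.820.

0.820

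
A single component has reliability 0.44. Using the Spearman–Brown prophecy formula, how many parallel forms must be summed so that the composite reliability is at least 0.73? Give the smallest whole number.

4

k ≥ ρ*(1−ρ₁)/(ρ₁(1−ρ*)) = 0.73·0.56 / (0.44·0.27) = 3.441.
Smallest integer k = 4.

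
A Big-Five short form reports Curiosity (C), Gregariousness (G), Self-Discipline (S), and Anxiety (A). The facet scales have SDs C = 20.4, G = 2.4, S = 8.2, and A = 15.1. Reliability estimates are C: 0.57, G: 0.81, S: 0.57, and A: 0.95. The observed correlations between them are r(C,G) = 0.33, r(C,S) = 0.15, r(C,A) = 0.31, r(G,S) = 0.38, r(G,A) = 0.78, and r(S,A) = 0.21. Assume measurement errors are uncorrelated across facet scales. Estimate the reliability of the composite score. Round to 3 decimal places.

0.802

Var(C+G+S+A) = 20.4² + 2.4² + 8.2² + 15.1² + 2·[20.4·2.4·0.33 + 20.4·8.2·0.15 + 20.4·15.1·0.31 + 2.4·8.2·0.38 + 2.4·15.1·0.78 + 8.2·15.1·0.21] = 717.17 + 396.978 = 1114.15.
Because errors are independent across components, Cov(Tᵢ,Tⱼ) = Cov(Xᵢ,Xⱼ); the off-diagonal part of the true-score variance is the same as above.
True-score variance = [20.4²·0.57 + 2.4²·0.81 + 8.2²·0.57 + 15.1²·0.95] + 396.978 = 496.813 + 396.978 = 893.791.
Reliability = 893.791 / 1114.15 = 0.802.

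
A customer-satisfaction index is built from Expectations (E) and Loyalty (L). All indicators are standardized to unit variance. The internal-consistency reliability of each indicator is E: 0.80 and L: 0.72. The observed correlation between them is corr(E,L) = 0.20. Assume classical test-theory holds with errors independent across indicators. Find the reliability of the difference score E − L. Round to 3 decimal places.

0.700

Var(E−L) = 1 + 1 − 2·0.20 = 2 − 0.4 = 1.6.
Under uncorrelated errors the observed covariances equal the true-score covariances, so only the own-variance terms attenuate.
True-score variance = [0.80 + 0.72] − 0.4 = 1.52 − 0.4 = 1.12.
Reliability = 1.12 / 1.6 = 0.700.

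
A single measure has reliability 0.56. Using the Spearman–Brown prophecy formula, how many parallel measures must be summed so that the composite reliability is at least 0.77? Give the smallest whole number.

k ≥ ρ*(1−ρ₁)/(ρ₁(1−ρ*)) = 0.77·0.44 / (0.56·0.23) = 2.630.
Smallest integer k = 3.

3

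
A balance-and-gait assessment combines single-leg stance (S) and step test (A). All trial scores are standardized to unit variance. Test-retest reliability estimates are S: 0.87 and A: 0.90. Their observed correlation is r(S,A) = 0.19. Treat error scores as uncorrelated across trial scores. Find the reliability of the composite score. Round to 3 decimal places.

0.903

Var(S+A) = 2 + 2·[0.19] = 2 + 0.38 = 2.38.
Because errors are independent across components, Cov(Tᵢ,Tⱼ) = Cov(Xᵢ,Xⱼ); the off-diagonal part of the true-score variance is the same as above.
True-score variance = [0.87 + 0.90] + 0.38 = 1.77 + 0.38 = 2.15.
Reliability = 2.15 / 2.38 = 0.903.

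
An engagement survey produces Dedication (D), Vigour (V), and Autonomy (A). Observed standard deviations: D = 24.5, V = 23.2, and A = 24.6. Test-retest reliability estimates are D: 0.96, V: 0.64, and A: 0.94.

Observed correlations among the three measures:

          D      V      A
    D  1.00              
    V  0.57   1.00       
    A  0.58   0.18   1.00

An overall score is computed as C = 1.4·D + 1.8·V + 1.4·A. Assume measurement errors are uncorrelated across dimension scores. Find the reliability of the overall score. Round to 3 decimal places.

0.902

Var(C) = 1.4²·24.5² + 1.8²·23.2² + 1.4²·24.6² + 2·[2.52·24.5·23.2·0.57 + 1.96·24.5·24.6·0.58 + 2.52·23.2·24.6·0.18] = 4106.5 + 3520.96 = 7627.46.
Under uncorrelated errors the observed covariances equal the true-score covariances, so only the own-variance terms attenuate.
True-score variance = [1.4²·24.5²·0.96 + 1.8²·23.2²·0.64 + 1.4²·24.6²·0.94] + 3520.96 = 3360.47 + 3520.96 = 6881.43.
Reliability = 6881.43 / 7627.46 = 0.902.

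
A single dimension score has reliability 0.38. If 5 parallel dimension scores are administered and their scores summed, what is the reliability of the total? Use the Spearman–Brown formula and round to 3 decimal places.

0.754

ρ_k = kρ / (1 + (k−1)ρ) = 5·0.38 / (1 + 4·0.38) = 1.900 / 2.520 = 0.754.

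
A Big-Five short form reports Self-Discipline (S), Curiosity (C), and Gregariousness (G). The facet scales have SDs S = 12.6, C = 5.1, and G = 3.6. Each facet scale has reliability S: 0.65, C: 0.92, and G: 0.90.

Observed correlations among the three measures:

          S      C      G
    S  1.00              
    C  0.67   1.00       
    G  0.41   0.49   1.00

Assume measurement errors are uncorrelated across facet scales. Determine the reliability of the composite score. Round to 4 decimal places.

0.8261

Var(S+C+G) = 12.6² + 5.1² + 3.6² + 2·[12.6·5.1·0.67 + 12.6·3.6·0.41 + 5.1·3.6·0.49] = 197.73 + 141.296 = 339.026.
Because errors are independent across components, Cov(Tᵢ,Tⱼ) = Cov(Xᵢ,Xⱼ); the off-diagonal part of the true-score variance is the same as above.
True-score variance = [12.6²·0.65 + 5.1²·0.92 + 3.6²·0.90] + 141.296 = 138.787 + 141.296 = 280.084.
Reliability = 280.084 / 339.026 = 0.8261.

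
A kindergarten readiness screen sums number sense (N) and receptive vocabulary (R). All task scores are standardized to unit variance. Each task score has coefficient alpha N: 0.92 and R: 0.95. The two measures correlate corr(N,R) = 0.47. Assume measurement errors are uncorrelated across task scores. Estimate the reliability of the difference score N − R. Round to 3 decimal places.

0.877

Var(N−R) = 1 + 1 − 2·0.47 = 2 − 0.94 = 1.06.
Under uncorrelated errors the observed covariances equal the true-score covariances, so only the own-variance terms attenuate.
True-score variance = [0.92 + 0.95] − 0.94 = 1.87 − 0.94 = 0.93.
Reliability = 0.93 / 1.06 = 0.877.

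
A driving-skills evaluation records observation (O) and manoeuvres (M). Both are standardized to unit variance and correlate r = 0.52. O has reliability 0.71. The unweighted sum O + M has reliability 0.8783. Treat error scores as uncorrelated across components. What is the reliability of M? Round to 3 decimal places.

Var(O+M) = 2 + 2·0.52 = 3.040.
True-score variance = ρ_O + ρ_M + 2·0.52, so 0.8783 = (0.71 + ρ_M + 1.04) / 3.040.
ρ_M = 0.8783·3.040 − 0.71 − 1.04 = 0.920.

0.920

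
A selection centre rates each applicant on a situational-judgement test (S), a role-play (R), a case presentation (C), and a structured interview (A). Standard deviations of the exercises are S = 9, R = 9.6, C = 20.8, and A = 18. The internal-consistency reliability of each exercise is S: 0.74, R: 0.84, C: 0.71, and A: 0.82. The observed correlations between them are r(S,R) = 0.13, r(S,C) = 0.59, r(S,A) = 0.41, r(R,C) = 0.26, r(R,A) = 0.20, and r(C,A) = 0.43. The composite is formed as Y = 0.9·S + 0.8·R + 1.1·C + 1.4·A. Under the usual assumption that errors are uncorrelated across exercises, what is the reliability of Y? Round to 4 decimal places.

Var(Y) = 0.9²·9² + 0.8²·9.6² + 1.1²·20.8² + 1.4²·18² + 2·[0.72·9·9.6·0.13 + 0.99·9·20.8·0.59 + 1.26·9·18·0.41 + 0.88·9.6·20.8·0.26 + 1.12·9.6·18·0.20 + 1.54·20.8·18·0.43] = 1283.13 + 1066.88 = 2350.01.
Under uncorrelated errors the observed covariances equal the true-score covariances, so only the own-variance terms attenuate.
True-score variance = [0.9²·9²·0.74 + 0.8²·9.6²·0.84 + 1.1²·20.8²·0.71 + 1.4²·18²·0.82] + 1066.88 = 990.51 + 1066.88 = 2057.39.
Reliability = 2057.39 / 2350.01 = 0.8755.

0.8755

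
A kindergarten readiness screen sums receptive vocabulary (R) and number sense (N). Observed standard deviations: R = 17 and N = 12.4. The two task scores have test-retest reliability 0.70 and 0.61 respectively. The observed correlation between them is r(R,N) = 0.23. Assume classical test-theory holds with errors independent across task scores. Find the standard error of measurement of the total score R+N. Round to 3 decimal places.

Var(total) = 442.76 + 96.968 = 539.728.
True-score variance = 296.094 + 96.968 = 393.062, so reliability = 0.7283.
Error variance = 539.728 − 393.062 = 146.666; SEM = √146.666 = 12.111.

12.111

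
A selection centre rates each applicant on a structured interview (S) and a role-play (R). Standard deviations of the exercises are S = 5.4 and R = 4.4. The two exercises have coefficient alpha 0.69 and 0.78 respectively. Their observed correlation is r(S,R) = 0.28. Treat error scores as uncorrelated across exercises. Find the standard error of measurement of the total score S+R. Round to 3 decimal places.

3.647

Var(total) = 48.52 + 13.3056 = 61.8256.
True-score variance = 35.2212 + 13.3056 = 48.5268, so reliability = 0.7849.
Error variance = 61.8256 − 48.5268 = 13.2988; SEM = √13.2988 = 3.647.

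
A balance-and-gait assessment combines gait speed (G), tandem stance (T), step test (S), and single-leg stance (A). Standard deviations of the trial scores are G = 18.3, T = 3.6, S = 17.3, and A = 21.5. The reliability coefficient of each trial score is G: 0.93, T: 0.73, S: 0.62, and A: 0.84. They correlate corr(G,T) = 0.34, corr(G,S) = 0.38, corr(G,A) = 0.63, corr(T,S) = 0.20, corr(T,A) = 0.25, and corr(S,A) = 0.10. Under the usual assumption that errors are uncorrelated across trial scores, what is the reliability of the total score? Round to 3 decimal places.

Var(G+T+S+A) = 18.3² + 3.6² + 17.3² + 21.5² + 2·[18.3·3.6·0.34 + 18.3·17.3·0.38 + 18.3·21.5·0.63 + 3.6·17.3·0.20 + 3.6·21.5·0.25 + 17.3·21.5·0.10] = 1109.39 + 919.156 = 2028.55.
Under uncorrelated errors the observed covariances equal the true-score covariances, so only the own-variance terms attenuate.
True-score variance = [18.3²·0.93 + 3.6²·0.73 + 17.3²·0.62 + 21.5²·0.84] + 919.156 = 894.758 + 919.156 = 1813.91.
Reliability = 1813.91 / 2028.55 = 0.894.

0.894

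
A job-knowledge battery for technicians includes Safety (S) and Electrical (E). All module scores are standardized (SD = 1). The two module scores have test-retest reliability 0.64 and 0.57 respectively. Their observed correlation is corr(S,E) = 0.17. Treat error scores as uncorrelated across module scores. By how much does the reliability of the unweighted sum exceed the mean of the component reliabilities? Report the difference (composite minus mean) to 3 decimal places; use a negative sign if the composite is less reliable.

Var(sum) = 2 + 0.34 = 2.34; true-score variance = 1.21 + 0.34 = 1.55; composite reliability = 0.6624.
Mean component reliability = 0.6050.
Difference = 0.6624 − 0.6050 = 0.057.

0.057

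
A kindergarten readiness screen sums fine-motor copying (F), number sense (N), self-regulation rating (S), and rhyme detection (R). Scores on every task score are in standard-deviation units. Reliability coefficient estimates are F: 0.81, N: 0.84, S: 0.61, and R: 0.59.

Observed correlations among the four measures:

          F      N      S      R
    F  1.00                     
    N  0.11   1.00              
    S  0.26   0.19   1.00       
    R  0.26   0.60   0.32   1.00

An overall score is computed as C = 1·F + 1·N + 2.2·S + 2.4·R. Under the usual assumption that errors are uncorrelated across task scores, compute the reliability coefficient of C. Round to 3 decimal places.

Var(C) = 1 + 1 + 2.2² + 2.4² + 2·[0.11 + 2.2·0.26 + 2.4·0.26 + 2.2·0.19 + 2.4·0.60 + 5.28·0.32] = 12.6 + 9.7072 = 22.3072.
With uncorrelated errors the cross-covariances are all true-score covariance, so they carry over unchanged; only the diagonal terms shrink to ρᵢσᵢ².
True-score variance = [0.81 + 0.84 + 2.2²·0.61 + 2.4²·0.59] + 9.7072 = 8.0008 + 9.7072 = 17.708.
Reliability = 17.708 / 22.3072 = 0.794.

0.794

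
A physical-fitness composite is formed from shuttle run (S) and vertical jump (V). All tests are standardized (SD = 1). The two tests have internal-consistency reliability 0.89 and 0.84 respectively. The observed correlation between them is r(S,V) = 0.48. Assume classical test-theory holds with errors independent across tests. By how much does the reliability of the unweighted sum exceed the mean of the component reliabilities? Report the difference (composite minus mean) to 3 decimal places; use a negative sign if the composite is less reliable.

0.044

Var(sum) = 2 + 0.96 = 2.96; true-score variance = 1.73 + 0.96 = 2.69; composite reliability = 0.9088.
Mean component reliability = 0.8650.
Difference = 0.9088 − 0.8650 = 0.044.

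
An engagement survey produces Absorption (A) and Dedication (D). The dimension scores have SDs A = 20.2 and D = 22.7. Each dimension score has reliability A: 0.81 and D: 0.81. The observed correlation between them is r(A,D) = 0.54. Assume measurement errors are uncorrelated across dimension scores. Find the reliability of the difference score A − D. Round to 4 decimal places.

Var(A−D) = 20.2² + 22.7² − 2·20.2·22.7·0.54 = 923.33 − 495.223 = 428.107.
Because errors are independent across components, Cov(Tᵢ,Tⱼ) = Cov(Xᵢ,Xⱼ); the off-diagonal part of the true-score variance is the same as above.
True-score variance = [20.2²·0.81 + 22.7²·0.81] − 495.223 = 747.897 − 495.223 = 252.674.
Reliability = 252.674 / 428.107 = 0.5902.

0.5902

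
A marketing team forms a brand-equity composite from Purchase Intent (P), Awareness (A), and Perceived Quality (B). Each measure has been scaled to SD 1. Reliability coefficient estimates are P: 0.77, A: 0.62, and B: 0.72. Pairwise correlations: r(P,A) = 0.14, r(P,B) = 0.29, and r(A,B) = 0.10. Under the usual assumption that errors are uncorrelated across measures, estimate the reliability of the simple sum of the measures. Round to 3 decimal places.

0.781

Var(P+A+B) = 3 + 2·[0.14 + 0.29 + 0.10] = 3 + 1.06 = 4.06.
Under uncorrelated errors the observed covariances equal the true-score covariances, so only the own-variance terms attenuate.
True-score variance = [0.77 + 0.62 + 0.72] + 1.06 = 2.11 + 1.06 = 3.17.
Reliability = 3.17 / 4.06 = 0.781.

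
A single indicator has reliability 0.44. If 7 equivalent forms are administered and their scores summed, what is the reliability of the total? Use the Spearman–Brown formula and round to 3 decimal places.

ρ_k = kρ / (1 + (k−1)ρ) = 7·0.44 / (1 + 6·0.44) = 3.080 / 3.640 = 0.846.

0.846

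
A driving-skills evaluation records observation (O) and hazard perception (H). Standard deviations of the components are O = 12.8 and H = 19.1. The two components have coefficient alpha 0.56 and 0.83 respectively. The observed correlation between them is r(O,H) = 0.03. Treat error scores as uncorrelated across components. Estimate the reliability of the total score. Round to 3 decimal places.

Var(O+H) = 12.8² + 19.1² + 2·[12.8·19.1·0.03] = 528.65 + 14.6688 = 543.319.
Because errors are independent across components, Cov(Tᵢ,Tⱼ) = Cov(Xᵢ,Xⱼ); the off-diagonal part of the true-score variance is the same as above.
True-score variance = [12.8²·0.56 + 19.1²·0.83] + 14.6688 = 394.543 + 14.6688 = 409.212.
Reliability = 409.212 / 543.319 = 0.753.

0.753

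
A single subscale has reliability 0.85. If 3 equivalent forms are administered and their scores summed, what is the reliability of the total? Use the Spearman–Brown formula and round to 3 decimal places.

0.944

ρ_k = kρ / (1 + (k−1)ρ) = 3·0.85 / (1 + 2·0.85) = 2.550 / 2.700 = 0.944.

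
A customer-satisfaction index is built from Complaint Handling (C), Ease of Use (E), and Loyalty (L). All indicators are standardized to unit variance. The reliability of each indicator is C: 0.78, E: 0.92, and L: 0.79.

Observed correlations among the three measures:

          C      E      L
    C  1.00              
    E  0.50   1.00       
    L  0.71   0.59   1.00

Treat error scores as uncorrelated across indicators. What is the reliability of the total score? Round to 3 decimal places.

Var(C+E+L) = 3 + 2·[0.50 + 0.71 + 0.59] = 3 + 3.6 = 6.6.
Because errors are independent across components, Cov(Tᵢ,Tⱼ) = Cov(Xᵢ,Xⱼ); the off-diagonal part of the true-score variance is the same as above.
True-score variance = [0.78 + 0.92 + 0.79] + 3.6 = 2.49 + 3.6 = 6.09.
Reliability = 6.09 / 6.6 = 0.923.

0.923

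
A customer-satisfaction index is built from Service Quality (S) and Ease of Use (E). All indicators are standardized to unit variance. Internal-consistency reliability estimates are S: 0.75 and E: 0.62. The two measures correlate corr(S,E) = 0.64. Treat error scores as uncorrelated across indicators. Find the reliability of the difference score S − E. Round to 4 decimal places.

Var(S−E) = 1 + 1 − 2·0.64 = 2 − 1.28 = 0.72.
With uncorrelated errors the cross-covariances are all true-score covariance, so they carry over unchanged; only the diagonal terms shrink to ρᵢσᵢ².
True-score variance = [0.75 + 0.62] − 1.28 = 1.37 − 1.28 = 0.09.
Reliability = 0.09 / 0.72 = 0.1250.

0.1250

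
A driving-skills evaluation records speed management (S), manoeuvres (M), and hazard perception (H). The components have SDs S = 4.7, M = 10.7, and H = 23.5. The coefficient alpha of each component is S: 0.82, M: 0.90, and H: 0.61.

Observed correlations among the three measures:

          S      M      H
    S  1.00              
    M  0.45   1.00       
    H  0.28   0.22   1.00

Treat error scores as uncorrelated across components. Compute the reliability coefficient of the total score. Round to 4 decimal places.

Var(S+M+H) = 4.7² + 10.7² + 23.5² + 2·[4.7·10.7·0.45 + 4.7·23.5·0.28 + 10.7·23.5·0.22] = 688.83 + 217.751 = 906.581.
Under uncorrelated errors the observed covariances equal the true-score covariances, so only the own-variance terms attenuate.
True-score variance = [4.7²·0.82 + 10.7²·0.90 + 23.5²·0.61] + 217.751 = 458.027 + 217.751 = 675.778.
Reliability = 675.778 / 906.581 = 0.7454.

0.7454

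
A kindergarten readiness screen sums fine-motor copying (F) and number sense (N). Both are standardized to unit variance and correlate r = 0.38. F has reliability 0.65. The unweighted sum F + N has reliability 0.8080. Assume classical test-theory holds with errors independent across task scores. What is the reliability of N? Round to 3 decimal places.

Var(F+N) = 2 + 2·0.38 = 2.760.
True-score variance = ρ_F + ρ_N + 2·0.38, so 0.8080 = (0.65 + ρ_N + 0.76) / 2.760.
ρ_N = 0.8080·2.760 − 0.65 − 0.76 = 0.820.

0.820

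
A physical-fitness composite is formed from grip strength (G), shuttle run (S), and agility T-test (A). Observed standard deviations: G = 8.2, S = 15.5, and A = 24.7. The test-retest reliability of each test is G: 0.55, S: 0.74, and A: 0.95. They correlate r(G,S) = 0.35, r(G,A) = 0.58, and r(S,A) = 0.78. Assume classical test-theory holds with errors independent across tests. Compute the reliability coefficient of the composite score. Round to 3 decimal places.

Var(G+S+A) = 8.2² + 15.5² + 24.7² + 2·[8.2·15.5·0.35 + 8.2·24.7·0.58 + 15.5·24.7·0.78] = 917.58 + 921.162 = 1838.74.
Under uncorrelated errors the observed covariances equal the true-score covariances, so only the own-variance terms attenuate.
True-score variance = [8.2²·0.55 + 15.5²·0.74 + 24.7²·0.95] + 921.162 = 794.352 + 921.162 = 1715.51.
Reliability = 1715.51 / 1838.74 = 0.933.

0.933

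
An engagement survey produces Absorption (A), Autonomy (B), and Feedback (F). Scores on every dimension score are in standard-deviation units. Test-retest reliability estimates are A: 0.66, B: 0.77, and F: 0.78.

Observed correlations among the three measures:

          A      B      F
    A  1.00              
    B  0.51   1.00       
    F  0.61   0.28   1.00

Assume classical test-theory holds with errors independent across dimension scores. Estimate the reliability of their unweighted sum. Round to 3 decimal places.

Var(A+B+F) = 3 + 2·[0.51 + 0.61 + 0.28] = 3 + 2.8 = 5.8.
With uncorrelated errors the cross-covariances are all true-score covariance, so they carry over unchanged; only the diagonal terms shrink to ρᵢσᵢ².
True-score variance = [0.66 + 0.77 + 0.78] + 2.8 = 2.21 + 2.8 = 5.01.
Reliability = 5.01 / 5.8 = 0.864.

0.864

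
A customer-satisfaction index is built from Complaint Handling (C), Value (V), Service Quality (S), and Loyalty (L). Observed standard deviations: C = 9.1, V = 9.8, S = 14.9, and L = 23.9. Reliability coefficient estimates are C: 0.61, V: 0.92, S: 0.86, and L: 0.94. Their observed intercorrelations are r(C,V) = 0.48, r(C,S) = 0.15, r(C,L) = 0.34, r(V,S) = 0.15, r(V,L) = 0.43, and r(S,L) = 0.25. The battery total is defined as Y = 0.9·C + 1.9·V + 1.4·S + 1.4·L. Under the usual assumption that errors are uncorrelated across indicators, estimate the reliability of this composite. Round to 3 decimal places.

0.946

Var(Y) = 0.9²·9.1² + 1.9²·9.8² + 1.4²·14.9² + 1.4²·23.9² + 2·[1.71·9.1·9.8·0.48 + 1.26·9.1·14.9·0.15 + 1.26·9.1·23.9·0.34 + 2.66·9.8·14.9·0.15 + 2.66·9.8·23.9·0.43 + 1.96·14.9·23.9·0.25] = 1968.49 + 1385.31 = 3353.8.
Under uncorrelated errors the observed covariances equal the true-score covariances, so only the own-variance terms attenuate.
True-score variance = [0.9²·9.1²·0.61 + 1.9²·9.8²·0.92 + 1.4²·14.9²·0.86 + 1.4²·23.9²·0.94] + 1385.31 = 1786.5 + 1385.31 = 3171.81.
Reliability = 3171.81 / 3353.8 = 0.946.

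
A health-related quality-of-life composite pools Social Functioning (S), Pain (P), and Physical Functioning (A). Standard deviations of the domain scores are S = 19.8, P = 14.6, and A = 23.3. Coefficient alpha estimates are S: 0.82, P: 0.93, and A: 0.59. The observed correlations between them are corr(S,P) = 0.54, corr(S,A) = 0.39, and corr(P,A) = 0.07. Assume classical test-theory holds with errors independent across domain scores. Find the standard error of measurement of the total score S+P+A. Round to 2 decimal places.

Var(total) = 1148.09 + 719.677 = 1867.77.
True-score variance = 840.017 + 719.677 = 1559.69, so reliability = 0.8351.
Error variance = 1867.77 − 1559.69 = 308.073; SEM = √308.073 = 17.55.

17.55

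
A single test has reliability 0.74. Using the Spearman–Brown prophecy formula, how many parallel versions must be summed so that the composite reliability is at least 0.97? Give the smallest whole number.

k ≥ ρ*(1−ρ₁)/(ρ₁(1−ρ*)) = 0.97·0.26 / (0.74·0.03) = 11.360.
Smallest integer k = 12.

12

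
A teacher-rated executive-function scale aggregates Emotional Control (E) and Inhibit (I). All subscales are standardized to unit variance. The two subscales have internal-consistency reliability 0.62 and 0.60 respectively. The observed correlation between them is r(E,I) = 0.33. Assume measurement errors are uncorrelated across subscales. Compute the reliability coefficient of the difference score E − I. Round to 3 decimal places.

Var(E−I) = 1 + 1 − 2·0.33 = 2 − 0.66 = 1.34.
Because errors are independent across components, Cov(Tᵢ,Tⱼ) = Cov(Xᵢ,Xⱼ); the off-diagonal part of the true-score variance is the same as above.
True-score variance = [0.62 + 0.60] − 0.66 = 1.22 − 0.66 = 0.56.
Reliability = 0.56 / 1.34 = 0.418.

0.418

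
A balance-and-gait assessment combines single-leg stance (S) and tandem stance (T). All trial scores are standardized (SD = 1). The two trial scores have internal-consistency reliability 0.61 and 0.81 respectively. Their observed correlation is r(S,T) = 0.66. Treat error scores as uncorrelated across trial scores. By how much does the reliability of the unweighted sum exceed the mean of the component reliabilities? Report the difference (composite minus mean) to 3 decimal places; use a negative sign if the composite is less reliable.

0.115

Var(sum) = 2 + 1.32 = 3.32; true-score variance = 1.42 + 1.32 = 2.74; composite reliability = 0.8253.
Mean component reliability = 0.7100.
Difference = 0.8253 − 0.7100 = 0.115.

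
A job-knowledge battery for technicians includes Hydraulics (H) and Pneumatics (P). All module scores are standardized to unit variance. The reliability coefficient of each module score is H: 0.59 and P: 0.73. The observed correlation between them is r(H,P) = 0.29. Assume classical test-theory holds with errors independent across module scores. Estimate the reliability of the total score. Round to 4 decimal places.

Var(H+P) = 2 + 2·[0.29] = 2 + 0.58 = 2.58.
With uncorrelated errors the cross-covariances are all true-score covariance, so they carry over unchanged; only the diagonal terms shrink to ρᵢσᵢ².
True-score variance = [0.59 + 0.73] + 0.58 = 1.32 + 0.58 = 1.9.
Reliability = 1.9 / 2.58 = 0.7364.

0.7364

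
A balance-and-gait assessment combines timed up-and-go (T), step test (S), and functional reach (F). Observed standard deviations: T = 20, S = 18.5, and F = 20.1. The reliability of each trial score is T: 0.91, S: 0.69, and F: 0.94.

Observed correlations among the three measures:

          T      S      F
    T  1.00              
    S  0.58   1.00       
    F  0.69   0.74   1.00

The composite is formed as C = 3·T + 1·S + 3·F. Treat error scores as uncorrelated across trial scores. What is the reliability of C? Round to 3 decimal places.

Var(C) = 3²·20² + 18.5² + 3²·20.1² + 2·[3·20·18.5·0.58 + 9·20·20.1·0.69 + 3·18.5·20.1·0.74] = 7578.34 + 7931.45 = 15509.8.
Under uncorrelated errors the observed covariances equal the true-score covariances, so only the own-variance terms attenuate.
True-score variance = [3²·20²·0.91 + 18.5²·0.69 + 3²·20.1²·0.94] + 7931.45 = 6930.08 + 7931.45 = 14861.5.
Reliability = 14861.5 / 15509.8 = 0.958.

0.958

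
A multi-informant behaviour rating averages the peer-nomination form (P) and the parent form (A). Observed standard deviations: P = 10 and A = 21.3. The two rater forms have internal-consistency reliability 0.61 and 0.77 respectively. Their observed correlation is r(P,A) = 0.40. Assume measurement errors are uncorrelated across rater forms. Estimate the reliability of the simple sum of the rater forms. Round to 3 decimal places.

0.802

Var(P+A) = 10² + 21.3² + 2·[10·21.3·0.40] = 553.69 + 170.4 = 724.09.
Because errors are independent across components, Cov(Tᵢ,Tⱼ) = Cov(Xᵢ,Xⱼ); the off-diagonal part of the true-score variance is the same as above.
True-score variance = [10²·0.61 + 21.3²·0.77] + 170.4 = 410.341 + 170.4 = 580.741.
Reliability = 580.741 / 724.09 = 0.802.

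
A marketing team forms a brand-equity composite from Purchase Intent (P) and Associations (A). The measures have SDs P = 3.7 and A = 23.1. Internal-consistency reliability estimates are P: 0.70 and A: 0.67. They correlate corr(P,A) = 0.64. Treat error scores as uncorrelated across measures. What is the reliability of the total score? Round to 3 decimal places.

Var(P+A) = 3.7² + 23.1² + 2·[3.7·23.1·0.64] = 547.3 + 109.402 = 656.702.
Because errors are independent across components, Cov(Tᵢ,Tⱼ) = Cov(Xᵢ,Xⱼ); the off-diagonal part of the true-score variance is the same as above.
True-score variance = [3.7²·0.70 + 23.1²·0.67] + 109.402 = 367.102 + 109.402 = 476.503.
Reliability = 476.503 / 656.702 = 0.726.

0.726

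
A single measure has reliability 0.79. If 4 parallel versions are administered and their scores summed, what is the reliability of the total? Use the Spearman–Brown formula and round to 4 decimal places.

ρ_k = kρ / (1 + (k−1)ρ) = 4·0.79 / (1 + 3·0.79) = 3.160 / 3.370 = 0.9377.

0.9377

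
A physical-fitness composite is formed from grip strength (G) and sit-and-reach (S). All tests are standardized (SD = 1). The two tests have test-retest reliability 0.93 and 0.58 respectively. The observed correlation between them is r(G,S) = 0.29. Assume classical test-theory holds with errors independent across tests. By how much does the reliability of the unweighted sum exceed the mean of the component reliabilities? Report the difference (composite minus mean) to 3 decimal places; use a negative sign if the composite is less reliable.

Var(sum) = 2 + 0.58 = 2.58; true-score variance = 1.51 + 0.58 = 2.09; composite reliability = 0.8101.
Mean component reliability = 0.7550.
Difference = 0.8101 − 0.7550 = 0.055.

0.055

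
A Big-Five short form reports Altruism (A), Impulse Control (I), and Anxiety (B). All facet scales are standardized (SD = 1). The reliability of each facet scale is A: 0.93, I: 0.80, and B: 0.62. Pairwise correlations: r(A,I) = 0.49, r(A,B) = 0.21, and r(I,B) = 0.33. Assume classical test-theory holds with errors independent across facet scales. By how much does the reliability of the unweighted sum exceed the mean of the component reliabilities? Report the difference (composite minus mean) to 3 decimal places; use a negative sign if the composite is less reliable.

Var(sum) = 3 + 2.06 = 5.06; true-score variance = 2.35 + 2.06 = 4.41; composite reliability = 0.8715.
Mean component reliability = 0.7833.
Difference = 0.8715 − 0.7833 = 0.088.

0.088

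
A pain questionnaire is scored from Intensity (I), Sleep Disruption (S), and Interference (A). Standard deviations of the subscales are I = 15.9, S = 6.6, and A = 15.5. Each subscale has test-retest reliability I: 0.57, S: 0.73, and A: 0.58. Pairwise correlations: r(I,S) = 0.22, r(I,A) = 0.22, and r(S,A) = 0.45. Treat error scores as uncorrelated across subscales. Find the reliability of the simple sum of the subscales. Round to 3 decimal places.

Var(I+S+A) = 15.9² + 6.6² + 15.5² + 2·[15.9·6.6·0.22 + 15.9·15.5·0.22 + 6.6·15.5·0.45] = 536.62 + 246.682 = 783.302.
Because errors are independent across components, Cov(Tᵢ,Tⱼ) = Cov(Xᵢ,Xⱼ); the off-diagonal part of the true-score variance is the same as above.
True-score variance = [15.9²·0.57 + 6.6²·0.73 + 15.5²·0.58] + 246.682 = 315.245 + 246.682 = 561.927.
Reliability = 561.927 / 783.302 = 0.717.

0.717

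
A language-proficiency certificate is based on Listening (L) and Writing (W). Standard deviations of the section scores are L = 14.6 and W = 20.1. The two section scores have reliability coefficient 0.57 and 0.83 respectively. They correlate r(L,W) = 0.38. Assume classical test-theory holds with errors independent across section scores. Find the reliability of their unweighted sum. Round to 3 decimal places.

0.809

Var(L+W) = 14.6² + 20.1² + 2·[14.6·20.1·0.38] = 617.17 + 223.03 = 840.2.
Because errors are independent across components, Cov(Tᵢ,Tⱼ) = Cov(Xᵢ,Xⱼ); the off-diagonal part of the true-score variance is the same as above.
True-score variance = [14.6²·0.57 + 20.1²·0.83] + 223.03 = 456.829 + 223.03 = 679.859.
Reliability = 679.859 / 840.2 = 0.809.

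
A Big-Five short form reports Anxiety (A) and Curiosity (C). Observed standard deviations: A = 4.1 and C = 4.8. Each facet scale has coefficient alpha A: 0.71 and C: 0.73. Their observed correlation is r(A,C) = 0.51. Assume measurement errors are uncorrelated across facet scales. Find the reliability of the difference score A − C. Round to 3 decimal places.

0.439

Var(A−C) = 4.1² + 4.8² − 2·4.1·4.8·0.51 = 39.85 − 20.0736 = 19.7764.
Because errors are independent across components, Cov(Tᵢ,Tⱼ) = Cov(Xᵢ,Xⱼ); the off-diagonal part of the true-score variance is the same as above.
True-score variance = [4.1²·0.71 + 4.8²·0.73] − 20.0736 = 28.7543 − 20.0736 = 8.6807.
Reliability = 8.6807 / 19.7764 = 0.439.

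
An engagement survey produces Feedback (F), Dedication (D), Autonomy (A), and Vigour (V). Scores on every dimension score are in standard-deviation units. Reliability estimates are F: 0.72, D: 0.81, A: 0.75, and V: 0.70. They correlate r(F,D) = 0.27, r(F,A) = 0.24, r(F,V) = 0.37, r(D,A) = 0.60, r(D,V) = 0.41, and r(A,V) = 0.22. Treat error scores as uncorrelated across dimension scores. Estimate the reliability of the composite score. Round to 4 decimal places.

0.8759

Var(F+D+A+V) = 4 + 2·[0.27 + 0.24 + 0.37 + 0.60 + 0.41 + 0.22] = 4 + 4.22 = 8.22.
Under uncorrelated errors the observed covariances equal the true-score covariances, so only the own-variance terms attenuate.
True-score variance = [0.72 + 0.81 + 0.75 + 0.70] + 4.22 = 2.98 + 4.22 = 7.2.
Reliability = 7.2 / 8.22 = 0.8759.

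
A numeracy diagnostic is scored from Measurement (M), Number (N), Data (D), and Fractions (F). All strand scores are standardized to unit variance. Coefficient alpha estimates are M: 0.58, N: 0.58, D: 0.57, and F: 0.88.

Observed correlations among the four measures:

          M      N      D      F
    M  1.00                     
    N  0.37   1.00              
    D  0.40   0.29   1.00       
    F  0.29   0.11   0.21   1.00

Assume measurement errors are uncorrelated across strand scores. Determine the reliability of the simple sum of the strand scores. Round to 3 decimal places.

0.811

Var(M+N+D+F) = 4 + 2·[0.37 + 0.40 + 0.29 + 0.29 + 0.11 + 0.21] = 4 + 3.34 = 7.34.
Because errors are independent across components, Cov(Tᵢ,Tⱼ) = Cov(Xᵢ,Xⱼ); the off-diagonal part of the true-score variance is the same as above.
True-score variance = [0.58 + 0.58 + 0.57 + 0.88] + 3.34 = 2.61 + 3.34 = 5.95.
Reliability = 5.95 / 7.34 = 0.811.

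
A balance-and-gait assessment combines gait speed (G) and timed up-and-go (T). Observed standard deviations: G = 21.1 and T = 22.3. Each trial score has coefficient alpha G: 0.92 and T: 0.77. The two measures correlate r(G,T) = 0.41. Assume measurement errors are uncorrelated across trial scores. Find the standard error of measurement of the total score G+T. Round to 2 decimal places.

12.25

Var(total) = 942.5 + 385.835 = 1328.33.
True-score variance = 792.507 + 385.835 = 1178.34, so reliability = 0.8871.
Error variance = 1328.33 − 1178.34 = 149.994; SEM = √149.994 = 12.25.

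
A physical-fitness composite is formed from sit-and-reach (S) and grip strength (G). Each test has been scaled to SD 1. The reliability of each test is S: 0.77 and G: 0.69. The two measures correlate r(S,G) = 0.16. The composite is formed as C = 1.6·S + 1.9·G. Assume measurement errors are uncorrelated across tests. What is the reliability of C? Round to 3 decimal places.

0.761

Var(C) = 1.6² + 1.9² + 2·[3.04·0.16] = 6.17 + 0.9728 = 7.1428.
Because errors are independent across components, Cov(Tᵢ,Tⱼ) = Cov(Xᵢ,Xⱼ); the off-diagonal part of the true-score variance is the same as above.
True-score variance = [1.6²·0.77 + 1.9²·0.69] + 0.9728 = 4.4621 + 0.9728 = 5.4349.
Reliability = 5.4349 / 7.1428 = 0.761.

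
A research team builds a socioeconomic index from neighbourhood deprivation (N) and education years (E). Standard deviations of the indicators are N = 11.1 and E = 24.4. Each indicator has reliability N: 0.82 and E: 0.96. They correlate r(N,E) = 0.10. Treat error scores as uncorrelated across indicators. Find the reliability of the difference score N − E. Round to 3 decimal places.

Var(N−E) = 11.1² + 24.4² − 2·11.1·24.4·0.10 = 718.57 − 54.168 = 664.402.
Because errors are independent across components, Cov(Tᵢ,Tⱼ) = Cov(Xᵢ,Xⱼ); the off-diagonal part of the true-score variance is the same as above.
True-score variance = [11.1²·0.82 + 24.4²·0.96] − 54.168 = 672.578 − 54.168 = 618.41.
Reliability = 618.41 / 664.402 = 0.931.

0.931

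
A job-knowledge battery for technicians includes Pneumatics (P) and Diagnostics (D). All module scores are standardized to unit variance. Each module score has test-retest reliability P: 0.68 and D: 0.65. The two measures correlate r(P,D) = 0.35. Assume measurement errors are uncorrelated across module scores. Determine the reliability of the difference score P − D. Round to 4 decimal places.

0.4846

Var(P−D) = 1 + 1 − 2·0.35 = 2 − 0.7 = 1.3.
Because errors are independent across components, Cov(Tᵢ,Tⱼ) = Cov(Xᵢ,Xⱼ); the off-diagonal part of the true-score variance is the same as above.
True-score variance = [0.68 + 0.65] − 0.7 = 1.33 − 0.7 = 0.63.
Reliability = 0.63 / 1.3 = 0.4846.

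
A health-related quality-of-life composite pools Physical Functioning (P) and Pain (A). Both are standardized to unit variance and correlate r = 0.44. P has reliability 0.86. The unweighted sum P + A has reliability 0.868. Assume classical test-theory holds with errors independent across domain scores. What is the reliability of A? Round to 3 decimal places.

Var(P+A) = 2 + 2·0.44 = 2.880.
True-score variance = ρ_P + ρ_A + 2·0.44, so 0.868 = (0.86 + ρ_A + 0.88) / 2.880.
ρ_A = 0.868·2.880 − 0.86 − 0.88 = 0.760.

0.760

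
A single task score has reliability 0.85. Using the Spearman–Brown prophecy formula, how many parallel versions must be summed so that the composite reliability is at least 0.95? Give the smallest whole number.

4

k ≥ ρ*(1−ρ₁)/(ρ₁(1−ρ*)) = 0.95·0.15 / (0.85·0.05) = 3.353.
Smallest integer k = 4.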